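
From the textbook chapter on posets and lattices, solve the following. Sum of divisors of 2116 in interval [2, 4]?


Interval [2,4] in divisors of 2116: [2, 4]
Sum = 6


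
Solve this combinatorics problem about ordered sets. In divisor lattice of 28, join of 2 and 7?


In a divisor lattice, join = lcm (least common multiple).
gcd(2,7) = 1
lcm(2,7) = 2*7/gcd = 14/1 = 14


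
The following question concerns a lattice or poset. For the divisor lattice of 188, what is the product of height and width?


Height = length of longest chain minus 1; width = size of largest antichain.
A maximum chain: 1 | 47 | 94 | 188  (height 3).
A maximum antichain: {2, 47}  (width 2).
Product = 3 * 2 = 6


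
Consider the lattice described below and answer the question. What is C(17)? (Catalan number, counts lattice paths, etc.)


C(n) = C(2n, n) / (n+1).
C(34, 17) = 2333606220
C(17) = 2333606220 / 18 = 129644790


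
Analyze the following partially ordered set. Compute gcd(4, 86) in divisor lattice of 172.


In a divisor lattice, meet = gcd (greatest common divisor).
By Euclidean algorithm or factoring: gcd(4,86) = 2


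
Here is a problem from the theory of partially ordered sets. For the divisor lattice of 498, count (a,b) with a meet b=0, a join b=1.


Complement pair (a,b): a meet b = bottom, a join b = top.
Here: gcd(a,b)=1 and lcm(a,b)=498, i.e. a*b=498 with a,b coprime.
Pairs found: (1,498), (2,249), (3,166), (6,83), ... (4 more)
Total ordered pairs: 8


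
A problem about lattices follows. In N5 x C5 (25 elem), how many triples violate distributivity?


Distributive law: a ^ (b v c) = (a ^ b) v (a ^ c).
Check all 25^3 = 15625 ordered triples (a,b,c).
  e.g. a=(b,0), b=(a,0), c=(c,0): lhs=(b,0) != rhs=(a,0)
  e.g. a=(b,0), b=(a,0), c=(c,1): lhs=(b,0) != rhs=(a,0)
Total violating triples: 250


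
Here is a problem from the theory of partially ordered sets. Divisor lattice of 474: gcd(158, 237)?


Meet=gcd.
gcd(158,237)=79


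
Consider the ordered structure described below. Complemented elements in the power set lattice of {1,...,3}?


An element a is complemented if some b has a meet b = bottom, a join b = top.
every subset A has complement S\A, so all elements are complemented.
Complemented elements: {}, {1}, {2}, {3}, {1,2}, {1,3}, ... (2 more)
Count: 8


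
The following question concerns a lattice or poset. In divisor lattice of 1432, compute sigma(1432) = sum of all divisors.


sigma(n) = sum of divisors.
Divisors of 1432: [1, 2, 4, 8, 179, 358, 716, 1432]
Sum = 2700


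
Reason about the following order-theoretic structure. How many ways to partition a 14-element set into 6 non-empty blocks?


S(n,k) = k*S(n-1,k) + S(n-1,k-1).
S(13,6) = 9321312, S(13,5) = 7508501
S(14,6) = 6*9321312 + 7508501 = 55927872 + 7508501
S(14,6) = 63436373


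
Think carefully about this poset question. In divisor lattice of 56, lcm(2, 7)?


Join=lcm.
gcd(2,7)=1
lcm=14


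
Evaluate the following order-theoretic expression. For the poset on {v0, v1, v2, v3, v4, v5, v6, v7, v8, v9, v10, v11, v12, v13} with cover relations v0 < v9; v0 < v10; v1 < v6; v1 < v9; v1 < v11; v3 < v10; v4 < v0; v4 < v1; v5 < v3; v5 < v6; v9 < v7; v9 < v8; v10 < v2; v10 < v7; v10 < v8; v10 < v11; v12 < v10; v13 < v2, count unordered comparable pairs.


A comparable pair {a,b} has a < b or b < a in the order.
Count unordered pairs where one element is strictly below the other.
Examples: {v0,v2}, {v0,v4}, {v0,v7}, {v0,v8}, ...
Total comparable pairs: 44


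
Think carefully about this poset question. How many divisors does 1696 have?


Divisors of 1696: [1, 2, 4, 8, 16, 32, 53, 106, 212, 424, 848, 1696]
Count: 12


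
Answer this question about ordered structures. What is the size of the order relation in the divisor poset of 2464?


The order relation is {(a,b) : a <= b}, reflexive so it includes (a,a).
Examples: (1,1), (1,11), (1,112), (1,1232), (1,14), ...
Total ordered pairs: 189


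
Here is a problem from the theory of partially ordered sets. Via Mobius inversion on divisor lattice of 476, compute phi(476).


phi(n) = n * prod_{p|n} (1 - 1/p).
Prime divisors of 476: [2, 7, 17]
phi(476) = 476 * (1 - 1/2) * (1 - 1/7) * (1 - 1/17)
phi(476) = 192


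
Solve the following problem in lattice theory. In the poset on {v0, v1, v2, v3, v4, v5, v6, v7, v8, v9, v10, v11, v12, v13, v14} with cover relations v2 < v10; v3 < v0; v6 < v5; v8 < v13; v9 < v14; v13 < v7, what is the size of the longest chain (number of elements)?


A chain is a totally ordered subset; we count the number of elements in a maximum chain.
Compute, for each element x, the size of the longest chain ending at x:
  v1: 1
  v2: 1
  v3: 1
  v4: 1
  v6: 1
  v8: 1
  ...
A maximum chain: v8 < v13 < v7
Number of elements in the longest chain: 3


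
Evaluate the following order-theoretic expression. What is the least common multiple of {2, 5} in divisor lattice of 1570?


In a divisor lattice, join = lcm (least common multiple).
Compute lcm iteratively: start with first element, then lcm(current, next).
Elements: [2, 5]
lcm(2,5) = 10
Final lcm = 10


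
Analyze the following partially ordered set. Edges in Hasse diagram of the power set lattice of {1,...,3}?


A cover relation a -< b holds when a < b with no c strictly between.
Cover relations:
  {} -< {1}
  {} -< {2}
  {} -< {3}
  {1} -< {1,2}
  {1} -< {1,3}
  {2} -< {1,2}
  {2} -< {2,3}
  {3} -< {1,3}
  ...4 more
Total: 12


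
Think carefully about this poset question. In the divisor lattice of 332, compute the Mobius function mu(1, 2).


In a divisor lattice, mu(a,b) = mu(b/a) where mu is the classical Mobius function.
b/a = 2/1 = 2
Prime factorization of 2: primes [2]
2 is squarefree with 1 prime factor(s), so mu(2) = (-1)^1 = -1


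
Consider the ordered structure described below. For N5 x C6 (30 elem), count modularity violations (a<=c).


Modular law: if a <= c then a v (b ^ c) = (a v b) ^ c.
Check all triples (a,b,c) with a <= c among 30 elements.
  e.g. a=(a,0), b=(c,0), c=(b,0): lhs=(a,0) != rhs=(b,0)
  e.g. a=(a,0), b=(c,1), c=(b,0): lhs=(a,0) != rhs=(b,0)
Total violating triples: 126


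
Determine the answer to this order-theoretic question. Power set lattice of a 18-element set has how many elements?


Power set = 2^n.
2^18 = 262144


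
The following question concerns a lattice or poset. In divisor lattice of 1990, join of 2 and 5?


In a divisor lattice, join = lcm (least common multiple).
gcd(2,5) = 1
lcm(2,5) = 2*5/gcd = 10/1 = 10


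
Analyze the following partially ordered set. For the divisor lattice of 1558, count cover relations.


A cover relation a -< b holds when a < b with no c strictly between.
Cover relations:
  1 -< 2
  1 -< 19
  1 -< 41
  2 -< 38
  2 -< 82
  19 -< 38
  19 -< 779
  38 -< 1558
  ...4 more
Total: 12


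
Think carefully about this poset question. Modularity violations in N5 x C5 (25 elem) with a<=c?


Modular law: if a <= c then a v (b ^ c) = (a v b) ^ c.
Check all triples (a,b,c) with a <= c among 25 elements.
  e.g. a=(a,0), b=(c,0), c=(b,0): lhs=(a,0) != rhs=(b,0)
  e.g. a=(a,0), b=(c,1), c=(b,0): lhs=(a,0) != rhs=(b,0)
Total violating triples: 75


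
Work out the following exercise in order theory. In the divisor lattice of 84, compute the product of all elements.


Divisors of 84: [1, 2, 3, 4, 6, 7, 12, 14, 21, 28, 42, 84]
Product = n^(d(n)/2) = 84^(12/2)
Product = 351298031616


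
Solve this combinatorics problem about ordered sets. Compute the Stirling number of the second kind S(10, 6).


S(n,k) = k*S(n-1,k) + S(n-1,k-1).
S(9,6) = 2646, S(9,5) = 6951
S(10,6) = 6*2646 + 6951 = 15876 + 6951
S(10,6) = 22827


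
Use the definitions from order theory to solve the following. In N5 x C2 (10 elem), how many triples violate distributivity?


Distributive law: a ^ (b v c) = (a ^ b) v (a ^ c).
Check all 10^3 = 1000 ordered triples (a,b,c).
  e.g. a=(b,0), b=(a,0), c=(c,0): lhs=(b,0) != rhs=(a,0)
  e.g. a=(b,0), b=(a,0), c=(c,1): lhs=(b,0) != rhs=(a,0)
Total violating triples: 16


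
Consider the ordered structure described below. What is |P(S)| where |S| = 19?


Power set = 2^n.
2^19 = 524288


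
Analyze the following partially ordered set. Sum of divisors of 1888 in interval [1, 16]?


Interval [1,16] in divisors of 1888: [1, 2, 4, 8, 16]
Sum = 31


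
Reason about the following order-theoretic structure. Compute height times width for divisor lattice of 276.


Height = length of longest chain minus 1; width = size of largest antichain.
A maximum chain: 1 | 23 | 69 | 138 | 276  (height 4).
A maximum antichain: {4, 6, 46, 69}  (width 4).
Product = 4 * 4 = 16


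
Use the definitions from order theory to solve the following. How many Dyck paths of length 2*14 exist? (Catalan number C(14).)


C(n) = C(2n, n) / (n+1).
C(28, 14) = 40116600
C(14) = 40116600 / 15 = 2674440


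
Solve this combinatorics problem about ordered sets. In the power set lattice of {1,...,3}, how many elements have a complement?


An element a is complemented if some b has a meet b = bottom, a join b = top.
every subset A has complement S\A, so all elements are complemented.
Complemented elements: {}, {1}, {2}, {3}, {1,2}, {1,3}, ... (2 more)
Count: 8


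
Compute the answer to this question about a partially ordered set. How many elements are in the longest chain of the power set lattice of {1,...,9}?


A chain is a totally ordered subset; we count the number of elements in a maximum chain.
Compute, for each element x, the size of the longest chain ending at x:
  {}: 1
  {1}: 2
  {2}: 2
  {3}: 2
  {4}: 2
  {5}: 2
  ...
A maximum chain: {} < {1} < {1,2} < {1,2,3} < {1,2,3,4} < {1,2,3,4,5} < {1,2,3,4,5,6} < {1,2,3,4,5,6,7} < {1,2,3,4,5,6,7,8} < {1,2,3,4,5,6,7,8,9}
Number of elements in the longest chain: 10


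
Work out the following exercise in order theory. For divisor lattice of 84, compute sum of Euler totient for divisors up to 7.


Divisors of 84 up to 7: [1, 2, 3, 4, 6, 7]
phi values: [1, 1, 2, 2, 2, 6]
Sum = 14


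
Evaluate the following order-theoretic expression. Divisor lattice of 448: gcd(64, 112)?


Meet=gcd.
gcd(64,112)=16


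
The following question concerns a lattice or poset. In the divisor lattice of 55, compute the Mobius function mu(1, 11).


In a divisor lattice, mu(a,b) = mu(b/a) where mu is the classical Mobius function.
b/a = 11/1 = 11
Prime factorization of 11: primes [11]
11 is squarefree with 1 prime factor(s), so mu(11) = (-1)^1 = -1


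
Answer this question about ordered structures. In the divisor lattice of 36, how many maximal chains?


A maximal chain goes from the minimum element to a maximal element via cover relations.
Counting all min-to-max paths in the cover graph.
Total maximal chains: 6


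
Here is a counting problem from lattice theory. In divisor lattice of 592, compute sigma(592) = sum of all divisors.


sigma(n) = sum of divisors.
Divisors of 592: [1, 2, 4, 8, 16, 37, 74, 148, 296, 592]
Sum = 1178


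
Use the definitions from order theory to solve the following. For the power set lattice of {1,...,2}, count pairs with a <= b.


The order relation is {(a,b) : a <= b}, reflexive so it includes (a,a).
Examples: ({},{}), ({},{1,2}), ({},{1}), ({},{2}), ({1,2},{1,2}), ...
Total ordered pairs: 9


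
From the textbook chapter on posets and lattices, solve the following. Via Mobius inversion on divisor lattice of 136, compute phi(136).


phi(n) = n * prod_{p|n} (1 - 1/p).
Prime divisors of 136: [2, 17]
phi(136) = 136 * (1 - 1/2) * (1 - 1/17)
phi(136) = 64


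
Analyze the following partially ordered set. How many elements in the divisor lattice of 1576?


Divisors of 1576: [1, 2, 4, 8, 197, 394, 788, 1576]
Count: 8


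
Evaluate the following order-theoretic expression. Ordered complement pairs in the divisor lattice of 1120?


Complement pair (a,b): a meet b = bottom, a join b = top.
Here: gcd(a,b)=1 and lcm(a,b)=1120, i.e. a*b=1120 with a,b coprime.
Pairs found: (1,1120), (5,224), (7,160), (32,35), ... (4 more)
Total ordered pairs: 8


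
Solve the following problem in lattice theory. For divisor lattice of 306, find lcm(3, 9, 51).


In a divisor lattice, join = lcm (least common multiple).
Compute lcm iteratively: start with first element, then lcm(current, next).
Elements: [3, 9, 51]
lcm(3,9) = 9
lcm(9,51) = 153
Final lcm = 153


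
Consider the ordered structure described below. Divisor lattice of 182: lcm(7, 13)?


Join=lcm.
gcd(7,13)=1
lcm=91


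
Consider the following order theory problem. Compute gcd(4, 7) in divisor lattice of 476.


In a divisor lattice, meet = gcd (greatest common divisor).
By Euclidean algorithm or factoring: gcd(4,7) = 1


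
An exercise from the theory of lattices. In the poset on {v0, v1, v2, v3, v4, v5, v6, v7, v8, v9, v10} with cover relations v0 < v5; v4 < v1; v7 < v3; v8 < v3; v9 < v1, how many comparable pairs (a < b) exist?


A comparable pair {a,b} has a < b or b < a in the order.
Count unordered pairs where one element is strictly below the other.
Examples: {v0,v5}, {v1,v4}, {v1,v9}, {v3,v7}, ...
Total comparable pairs: 5


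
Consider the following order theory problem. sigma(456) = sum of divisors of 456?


sigma(n) = sum of divisors.
Divisors of 456: [1, 2, 3, 4, 6, 8, 12, 19, 24, 38, 57, 76, 114, 152, 228, 456]
Sum = 1200


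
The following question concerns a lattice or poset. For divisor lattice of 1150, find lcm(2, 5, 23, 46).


In a divisor lattice, join = lcm (least common multiple).
Compute lcm iteratively: start with first element, then lcm(current, next).
Elements: [2, 5, 23, 46]
lcm(2,5) = 10
lcm(10,23) = 230
lcm(230,46) = 230
Final lcm = 230


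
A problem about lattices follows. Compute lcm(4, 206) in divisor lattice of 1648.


In a divisor lattice, join = lcm (least common multiple).
gcd(4,206) = 2
lcm(4,206) = 4*206/gcd = 824/2 = 412


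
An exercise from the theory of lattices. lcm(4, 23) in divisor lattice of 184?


Join=lcm.
gcd(4,23)=1
lcm=92


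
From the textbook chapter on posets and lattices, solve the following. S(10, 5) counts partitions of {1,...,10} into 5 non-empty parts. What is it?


S(n,k) = k*S(n-1,k) + S(n-1,k-1).
S(9,5) = 6951, S(9,4) = 7770
S(10,5) = 5*6951 + 7770 = 34755 + 7770
S(10,5) = 42525


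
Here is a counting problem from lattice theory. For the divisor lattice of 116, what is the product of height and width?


Height = length of longest chain minus 1; width = size of largest antichain.
A maximum chain: 1 | 29 | 58 | 116  (height 3).
A maximum antichain: {2, 29}  (width 2).
Product = 3 * 2 = 6


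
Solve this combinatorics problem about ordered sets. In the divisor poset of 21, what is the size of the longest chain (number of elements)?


A chain is a totally ordered subset; we count the number of elements in a maximum chain.
Compute, for each element x, the size of the longest chain ending at x:
  1: 1
  3: 2
  7: 2
  21: 3
A maximum chain: 1 < 3 < 21
Number of elements in the longest chain: 3


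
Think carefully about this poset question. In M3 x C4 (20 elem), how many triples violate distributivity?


Distributive law: a ^ (b v c) = (a ^ b) v (a ^ c).
Check all 20^3 = 8000 ordered triples (a,b,c).
  e.g. a=(a1,0), b=(a2,0), c=(a3,0): lhs=(a1,0) != rhs=(0,0)
  e.g. a=(a1,0), b=(a2,0), c=(a3,1): lhs=(a1,0) != rhs=(0,0)
Total violating triples: 384


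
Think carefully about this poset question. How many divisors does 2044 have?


Divisors of 2044: [1, 2, 4, 7, 14, 28, 73, 146, 292, 511, 1022, 2044]
Count: 12


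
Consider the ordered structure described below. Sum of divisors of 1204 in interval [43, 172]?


Interval [43,172] in divisors of 1204: [43, 86, 172]
Sum = 301


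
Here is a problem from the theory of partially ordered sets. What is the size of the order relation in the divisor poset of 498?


The order relation is {(a,b) : a <= b}, reflexive so it includes (a,a).
Examples: (1,1), (1,166), (1,2), (1,249), (1,3), ...
Total ordered pairs: 27


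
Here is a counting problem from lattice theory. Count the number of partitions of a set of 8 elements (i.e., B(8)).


B(n) = number of set partitions of an n-element set.
B(n) satisfies the recurrence: B(n+1) = sum_k C(n,k)*B(k).
B(8) = 4140


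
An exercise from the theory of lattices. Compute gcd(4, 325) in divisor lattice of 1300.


In a divisor lattice, meet = gcd (greatest common divisor).
By Euclidean algorithm or factoring: gcd(4,325) = 1


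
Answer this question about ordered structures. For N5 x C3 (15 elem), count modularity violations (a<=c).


Modular law: if a <= c then a v (b ^ c) = (a v b) ^ c.
Check all triples (a,b,c) with a <= c among 15 elements.
  e.g. a=(a,0), b=(c,0), c=(b,0): lhs=(a,0) != rhs=(b,0)
  e.g. a=(a,0), b=(c,1), c=(b,0): lhs=(a,0) != rhs=(b,0)
Total violating triples: 18


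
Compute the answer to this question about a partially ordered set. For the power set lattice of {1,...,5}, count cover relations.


A cover relation a -< b holds when a < b with no c strictly between.
Cover relations:
  {} -< {1}
  {} -< {2}
  {} -< {3}
  {} -< {4}
  {} -< {5}
  {1} -< {1,2}
  {1} -< {1,3}
  {1} -< {1,4}
  ...72 more
Total: 80


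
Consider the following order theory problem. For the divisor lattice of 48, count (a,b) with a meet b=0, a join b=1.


Complement pair (a,b): a meet b = bottom, a join b = top.
Here: gcd(a,b)=1 and lcm(a,b)=48, i.e. a*b=48 with a,b coprime.
Pairs found: (1,48), (3,16), (16,3), (48,1)
Total ordered pairs: 4


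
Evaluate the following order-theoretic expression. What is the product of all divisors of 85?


Divisors of 85: [1, 5, 17, 85]
Product = n^(d(n)/2) = 85^(4/2)
Product = 7225


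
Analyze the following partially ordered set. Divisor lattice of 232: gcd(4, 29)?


Meet=gcd.
gcd(4,29)=1


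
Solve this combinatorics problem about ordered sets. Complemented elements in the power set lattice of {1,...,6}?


An element a is complemented if some b has a meet b = bottom, a join b = top.
every subset A has complement S\A, so all elements are complemented.
Complemented elements: {}, {1}, {2}, {3}, {4}, {5}, ... (58 more)
Count: 64


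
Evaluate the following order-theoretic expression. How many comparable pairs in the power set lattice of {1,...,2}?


A comparable pair {a,b} has a < b or b < a in the order.
Count unordered pairs where one element is strictly below the other.
Examples: {{},{1}}, {{},{2}}, {{},{1,2}}, {{1},{1,2}}, ...
Total comparable pairs: 5


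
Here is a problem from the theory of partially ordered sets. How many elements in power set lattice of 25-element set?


Power set = 2^n.
2^25 = 33554432


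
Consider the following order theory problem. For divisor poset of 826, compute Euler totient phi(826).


phi(n) = n * prod_{p|n} (1 - 1/p).
Prime divisors of 826: [2, 7, 59]
phi(826) = 826 * (1 - 1/2) * (1 - 1/7) * (1 - 1/59)
phi(826) = 348


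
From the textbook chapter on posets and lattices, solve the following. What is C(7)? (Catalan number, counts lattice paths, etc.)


C(n) = C(2n, n) / (n+1).
C(14, 7) = 3432
C(7) = 3432 / 8 = 429


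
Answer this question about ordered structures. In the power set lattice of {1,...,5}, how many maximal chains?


A maximal chain goes from the minimum element to a maximal element via cover relations.
Counting all min-to-max paths in the cover graph.
Total maximal chains: 120


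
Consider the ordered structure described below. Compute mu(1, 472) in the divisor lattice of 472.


In a divisor lattice, mu(a,b) = mu(b/a) where mu is the classical Mobius function.
b/a = 472/1 = 472
Prime factorization of 472: primes [2, 59]
472 is not squarefree, so mu(472) = 0


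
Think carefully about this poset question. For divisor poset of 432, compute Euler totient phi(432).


phi(n) = n * prod_{p|n} (1 - 1/p).
Prime divisors of 432: [2, 3]
phi(432) = 432 * (1 - 1/2) * (1 - 1/3)
phi(432) = 144


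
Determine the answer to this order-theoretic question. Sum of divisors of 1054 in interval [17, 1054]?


Interval [17,1054] in divisors of 1054: [17, 34, 527, 1054]
Sum = 1632


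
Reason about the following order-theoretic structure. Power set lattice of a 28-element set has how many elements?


Power set = 2^n.
2^28 = 268435456


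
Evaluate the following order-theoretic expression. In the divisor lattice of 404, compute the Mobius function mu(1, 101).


In a divisor lattice, mu(a,b) = mu(b/a) where mu is the classical Mobius function.
b/a = 101/1 = 101
Prime factorization of 101: primes [101]
101 is squarefree with 1 prime factor(s), so mu(101) = (-1)^1 = -1


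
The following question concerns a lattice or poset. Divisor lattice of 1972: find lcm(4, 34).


In a divisor lattice, join = lcm (least common multiple).
gcd(4,34) = 2
lcm(4,34) = 4*34/gcd = 136/2 = 68


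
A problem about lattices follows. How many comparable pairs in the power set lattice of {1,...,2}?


A comparable pair {a,b} has a < b or b < a in the order.
Count unordered pairs where one element is strictly below the other.
Examples: {{},{1}}, {{},{2}}, {{},{1,2}}, {{1},{1,2}}, ...
Total comparable pairs: 5


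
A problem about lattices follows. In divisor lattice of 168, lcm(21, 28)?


Join=lcm.
gcd(21,28)=7
lcm=84


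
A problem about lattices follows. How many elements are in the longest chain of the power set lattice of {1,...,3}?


A chain is a totally ordered subset; we count the number of elements in a maximum chain.
Compute, for each element x, the size of the longest chain ending at x:
  {}: 1
  {1}: 2
  {2}: 2
  {3}: 2
  {1,2}: 3
  {1,3}: 3
  ...
A maximum chain: {} < {1} < {1,2} < {1,2,3}
Number of elements in the longest chain: 4


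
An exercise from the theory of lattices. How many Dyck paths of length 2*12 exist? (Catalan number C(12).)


C(n) = C(2n, n) / (n+1).
C(24, 12) = 2704156
C(12) = 2704156 / 13 = 208012


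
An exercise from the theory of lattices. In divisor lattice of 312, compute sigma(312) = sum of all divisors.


sigma(n) = sum of divisors.
Divisors of 312: [1, 2, 3, 4, 6, 8, 12, 13, 24, 26, 39, 52, 78, 104, 156, 312]
Sum = 840


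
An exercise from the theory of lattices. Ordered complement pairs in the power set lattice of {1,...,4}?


Complement pair (a,b): a meet b = bottom, a join b = top.
Here: A intersect B = {} and A union B = {1,...,4}.
Pairs found: ({},{1,2,3,4}), ({1},{2,3,4}), ({2},{1,3,4}), ({3},{1,2,4}), ... (12 more)
Total ordered pairs: 16


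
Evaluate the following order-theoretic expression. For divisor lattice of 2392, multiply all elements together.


Divisors of 2392: [1, 2, 4, 8, 13, 23, 26, 46, 52, 92, 104, 184, 299, 598, 1196, 2392]
Product = n^(d(n)/2) = 2392^(16/2)
Product = 1071739907623195279743778816


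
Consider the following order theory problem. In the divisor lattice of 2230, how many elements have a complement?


An element a is complemented if some b has a meet b = bottom, a join b = top.
a is complemented iff gcd(a, n/a)=1, i.e. a is a unitary divisor of 2230.
Complemented elements: 1, 2, 5, 10, 223, 446, ... (2 more)
Count: 8


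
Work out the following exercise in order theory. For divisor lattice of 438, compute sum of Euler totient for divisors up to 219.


Divisors of 438 up to 219: [1, 2, 3, 6, 73, 146, 219]
phi values: [1, 1, 2, 2, 72, 72, 144]
Sum = 294


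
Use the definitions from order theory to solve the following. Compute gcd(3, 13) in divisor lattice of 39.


In a divisor lattice, meet = gcd (greatest common divisor).
By Euclidean algorithm or factoring: gcd(3,13) = 1


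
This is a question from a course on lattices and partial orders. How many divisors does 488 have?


Divisors of 488: [1, 2, 4, 8, 61, 122, 244, 488]
Count: 8


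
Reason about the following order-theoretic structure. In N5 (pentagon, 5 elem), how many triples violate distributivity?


Distributive law: a ^ (b v c) = (a ^ b) v (a ^ c).
Check all 5^3 = 125 ordered triples (a,b,c).
  e.g. a=b, b=a, c=c: lhs=b != rhs=a
  e.g. a=b, b=c, c=a: lhs=b != rhs=a
Total violating triples: 2


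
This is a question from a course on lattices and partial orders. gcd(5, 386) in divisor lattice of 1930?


Meet=gcd.
gcd(5,386)=1


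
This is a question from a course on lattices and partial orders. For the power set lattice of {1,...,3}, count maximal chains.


A maximal chain goes from the minimum element to a maximal element via cover relations.
Counting all min-to-max paths in the cover graph.
Total maximal chains: 6


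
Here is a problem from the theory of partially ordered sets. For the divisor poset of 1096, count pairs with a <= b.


The order relation is {(a,b) : a <= b}, reflexive so it includes (a,a).
Examples: (1,1), (1,1096), (1,137), (1,2), (1,274), ...
Total ordered pairs: 30


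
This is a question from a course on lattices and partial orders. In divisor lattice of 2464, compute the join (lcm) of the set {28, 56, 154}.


In a divisor lattice, join = lcm (least common multiple).
Compute lcm iteratively: start with first element, then lcm(current, next).
Elements: [28, 56, 154]
lcm(28,56) = 56
lcm(56,154) = 616
Final lcm = 616


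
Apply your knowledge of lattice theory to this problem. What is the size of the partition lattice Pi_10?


B(n) = number of set partitions of an n-element set.
B(n) satisfies the recurrence: B(n+1) = sum_k C(n,k)*B(k).
B(10) = 115975


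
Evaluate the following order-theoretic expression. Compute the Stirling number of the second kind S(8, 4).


S(n,k) = k*S(n-1,k) + S(n-1,k-1).
S(7,4) = 350, S(7,3) = 301
S(8,4) = 4*350 + 301 = 1400 + 301
S(8,4) = 1701


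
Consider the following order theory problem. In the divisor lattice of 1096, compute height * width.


Height = length of longest chain minus 1; width = size of largest antichain.
A maximum chain: 1 | 137 | 274 | 548 | 1096  (height 4).
A maximum antichain: {2, 137}  (width 2).
Product = 4 * 2 = 8


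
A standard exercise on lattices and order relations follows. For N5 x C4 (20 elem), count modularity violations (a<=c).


Modular law: if a <= c then a v (b ^ c) = (a v b) ^ c.
Check all triples (a,b,c) with a <= c among 20 elements.
  e.g. a=(a,0), b=(c,0), c=(b,0): lhs=(a,0) != rhs=(b,0)
  e.g. a=(a,0), b=(c,1), c=(b,0): lhs=(a,0) != rhs=(b,0)
Total violating triples: 40


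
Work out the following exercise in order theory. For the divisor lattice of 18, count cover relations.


A cover relation a -< b holds when a < b with no c strictly between.
Cover relations:
  1 -< 2
  1 -< 3
  2 -< 6
  3 -< 6
  3 -< 9
  6 -< 18
  9 -< 18
Total: 7


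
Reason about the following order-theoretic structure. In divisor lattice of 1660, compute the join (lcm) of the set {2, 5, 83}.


In a divisor lattice, join = lcm (least common multiple).
Compute lcm iteratively: start with first element, then lcm(current, next).
Elements: [2, 5, 83]
lcm(2,5) = 10
lcm(10,83) = 830
Final lcm = 830


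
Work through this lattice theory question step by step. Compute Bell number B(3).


B(n) = number of set partitions of an n-element set.
B(n) satisfies the recurrence: B(n+1) = sum_k C(n,k)*B(k).
B(3) = 5


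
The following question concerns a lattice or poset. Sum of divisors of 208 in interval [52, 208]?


Interval [52,208] in divisors of 208: [52, 104, 208]
Sum = 364


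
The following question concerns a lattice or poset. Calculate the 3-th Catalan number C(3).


C(n) = C(2n, n) / (n+1).
C(6, 3) = 20
C(3) = 20 / 4 = 5


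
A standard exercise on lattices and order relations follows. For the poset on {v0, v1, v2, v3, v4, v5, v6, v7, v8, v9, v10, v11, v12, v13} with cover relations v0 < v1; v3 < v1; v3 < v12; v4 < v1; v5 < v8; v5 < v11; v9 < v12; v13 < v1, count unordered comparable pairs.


A comparable pair {a,b} has a < b or b < a in the order.
Count unordered pairs where one element is strictly below the other.
Examples: {v0,v1}, {v1,v3}, {v1,v4}, {v1,v13}, ...
Total comparable pairs: 8


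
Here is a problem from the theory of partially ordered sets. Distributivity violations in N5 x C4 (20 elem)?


Distributive law: a ^ (b v c) = (a ^ b) v (a ^ c).
Check all 20^3 = 8000 ordered triples (a,b,c).
  e.g. a=(b,0), b=(a,0), c=(c,0): lhs=(b,0) != rhs=(a,0)
  e.g. a=(b,0), b=(a,0), c=(c,1): lhs=(b,0) != rhs=(a,0)
Total violating triples: 128


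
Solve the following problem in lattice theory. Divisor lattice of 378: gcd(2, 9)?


Meet=gcd.
gcd(2,9)=1


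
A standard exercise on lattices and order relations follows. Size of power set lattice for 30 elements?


Power set = 2^n.
2^30 = 1073741824


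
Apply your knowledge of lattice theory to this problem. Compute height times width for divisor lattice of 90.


Height = length of longest chain minus 1; width = size of largest antichain.
A maximum chain: 1 | 5 | 15 | 45 | 90  (height 4).
A maximum antichain: {6, 9, 10, 15}  (width 4).
Product = 4 * 4 = 16


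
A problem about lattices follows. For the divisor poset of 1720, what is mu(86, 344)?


In a divisor lattice, mu(a,b) = mu(b/a) where mu is the classical Mobius function.
b/a = 344/86 = 4
Prime factorization of 4: primes [2]
4 is not squarefree, so mu(4) = 0


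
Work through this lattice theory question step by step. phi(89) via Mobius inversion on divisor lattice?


phi(n) = n * prod_{p|n} (1 - 1/p).
Prime divisors of 89: [89]
phi(89) = 89 * (1 - 1/89)
phi(89) = 88


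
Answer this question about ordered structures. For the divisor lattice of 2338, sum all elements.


sigma(n) = sum of divisors.
Divisors of 2338: [1, 2, 7, 14, 167, 334, 1169, 2338]
Sum = 4032


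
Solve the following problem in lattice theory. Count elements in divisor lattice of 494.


Divisors of 494: [1, 2, 13, 19, 26, 38, 247, 494]
Count: 8


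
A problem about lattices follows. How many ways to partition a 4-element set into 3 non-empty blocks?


S(n,k) = k*S(n-1,k) + S(n-1,k-1).
S(3,3) = 1, S(3,2) = 3
S(4,3) = 3*1 + 3 = 3 + 3
S(4,3) = 6


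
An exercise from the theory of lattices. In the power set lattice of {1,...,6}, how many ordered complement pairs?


Complement pair (a,b): a meet b = bottom, a join b = top.
Here: A intersect B = {} and A union B = {1,...,6}.
Pairs found: ({},{1,2,3,4,5,6}), ({1},{2,3,4,5,6}), ({2},{1,3,4,5,6}), ({3},{1,2,4,5,6}), ... (60 more)
Total ordered pairs: 64


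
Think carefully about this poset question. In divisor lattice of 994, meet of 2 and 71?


In a divisor lattice, meet = gcd (greatest common divisor).
By Euclidean algorithm or factoring: gcd(2,71) = 1


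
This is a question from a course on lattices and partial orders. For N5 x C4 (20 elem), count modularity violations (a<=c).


Modular law: if a <= c then a v (b ^ c) = (a v b) ^ c.
Check all triples (a,b,c) with a <= c among 20 elements.
  e.g. a=(a,0), b=(c,0), c=(b,0): lhs=(a,0) != rhs=(b,0)
  e.g. a=(a,0), b=(c,1), c=(b,0): lhs=(a,0) != rhs=(b,0)
Total violating triples: 40


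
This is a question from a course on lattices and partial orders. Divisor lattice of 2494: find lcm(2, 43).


In a divisor lattice, join = lcm (least common multiple).
gcd(2,43) = 1
lcm(2,43) = 2*43/gcd = 86/1 = 86


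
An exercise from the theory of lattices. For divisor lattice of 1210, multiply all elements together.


Divisors of 1210: [1, 2, 5, 10, 11, 22, 55, 110, 121, 242, 605, 1210]
Product = n^(d(n)/2) = 1210^(12/2)
Product = 3138428376721000000


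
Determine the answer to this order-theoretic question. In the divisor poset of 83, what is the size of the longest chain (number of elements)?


A chain is a totally ordered subset; we count the number of elements in a maximum chain.
Compute, for each element x, the size of the longest chain ending at x:
  1: 1
  83: 2
A maximum chain: 1 < 83
Number of elements in the longest chain: 2


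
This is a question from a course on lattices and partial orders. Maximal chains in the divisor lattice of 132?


A maximal chain goes from the minimum element to a maximal element via cover relations.
Counting all min-to-max paths in the cover graph.
Total maximal chains: 12


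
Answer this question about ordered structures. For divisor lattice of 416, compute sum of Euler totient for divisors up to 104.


Divisors of 416 up to 104: [1, 2, 4, 8, 13, 16, 26, 32, 52, 104]
phi values: [1, 1, 2, 4, 12, 8, 12, 16, 24, 48]
Sum = 128


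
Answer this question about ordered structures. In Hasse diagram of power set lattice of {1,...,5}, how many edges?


A cover relation a -< b holds when a < b with no c strictly between.
Cover relations:
  {} -< {1}
  {} -< {2}
  {} -< {3}
  {} -< {4}
  {} -< {5}
  {1} -< {1,2}
  {1} -< {1,3}
  {1} -< {1,4}
  ...72 more
Total: 80


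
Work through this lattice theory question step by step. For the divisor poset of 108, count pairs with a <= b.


The order relation is {(a,b) : a <= b}, reflexive so it includes (a,a).
Examples: (1,1), (1,108), (1,12), (1,18), (1,2), ...
Total ordered pairs: 60


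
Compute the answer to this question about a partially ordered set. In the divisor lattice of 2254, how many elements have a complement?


An element a is complemented if some b has a meet b = bottom, a join b = top.
a is complemented iff gcd(a, n/a)=1, i.e. a is a unitary divisor of 2254.
Complemented elements: 1, 2, 23, 46, 49, 98, ... (2 more)
Count: 8


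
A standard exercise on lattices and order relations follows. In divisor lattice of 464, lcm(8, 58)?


Join=lcm.
gcd(8,58)=2
lcm=232


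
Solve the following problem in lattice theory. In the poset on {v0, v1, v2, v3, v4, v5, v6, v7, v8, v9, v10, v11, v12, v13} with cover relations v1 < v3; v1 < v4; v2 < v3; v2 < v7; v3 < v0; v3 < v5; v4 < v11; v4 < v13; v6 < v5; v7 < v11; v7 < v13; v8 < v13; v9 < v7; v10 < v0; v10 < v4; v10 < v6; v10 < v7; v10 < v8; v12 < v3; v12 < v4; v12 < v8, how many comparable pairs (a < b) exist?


A comparable pair {a,b} has a < b or b < a in the order.
Count unordered pairs where one element is strictly below the other.
Examples: {v0,v1}, {v0,v2}, {v0,v3}, {v0,v10}, ...
Total comparable pairs: 38


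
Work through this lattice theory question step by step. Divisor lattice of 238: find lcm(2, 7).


In a divisor lattice, join = lcm (least common multiple).
gcd(2,7) = 1
lcm(2,7) = 2*7/gcd = 14/1 = 14


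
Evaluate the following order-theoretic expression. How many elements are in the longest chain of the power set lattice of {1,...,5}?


A chain is a totally ordered subset; we count the number of elements in a maximum chain.
Compute, for each element x, the size of the longest chain ending at x:
  {}: 1
  {1}: 2
  {2}: 2
  {3}: 2
  {4}: 2
  {5}: 2
  ...
A maximum chain: {} < {1} < {1,2} < {1,2,3} < {1,2,3,4} < {1,2,3,4,5}
Number of elements in the longest chain: 6


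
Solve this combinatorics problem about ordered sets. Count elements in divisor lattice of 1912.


Divisors of 1912: [1, 2, 4, 8, 239, 478, 956, 1912]
Count: 8


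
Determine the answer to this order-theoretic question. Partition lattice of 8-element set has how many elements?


B(n) = number of set partitions of an n-element set.
B(n) satisfies the recurrence: B(n+1) = sum_k C(n,k)*B(k).
B(8) = 4140


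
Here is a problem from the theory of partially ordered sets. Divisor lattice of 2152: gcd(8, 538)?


Meet=gcd.
gcd(8,538)=2


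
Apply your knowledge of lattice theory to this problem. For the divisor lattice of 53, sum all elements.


sigma(n) = sum of divisors.
Divisors of 53: [1, 53]
Sum = 54


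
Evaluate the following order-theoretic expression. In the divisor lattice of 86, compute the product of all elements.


Divisors of 86: [1, 2, 43, 86]
Product = n^(d(n)/2) = 86^(4/2)
Product = 7396


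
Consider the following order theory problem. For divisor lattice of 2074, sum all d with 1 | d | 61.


Interval [1,61] in divisors of 2074: [1, 61]
Sum = 62


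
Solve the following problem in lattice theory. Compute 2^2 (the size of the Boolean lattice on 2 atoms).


Power set = 2^n.
2^2 = 4


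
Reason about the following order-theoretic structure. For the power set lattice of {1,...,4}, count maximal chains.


A maximal chain goes from the minimum element to a maximal element via cover relations.
Counting all min-to-max paths in the cover graph.
Total maximal chains: 24


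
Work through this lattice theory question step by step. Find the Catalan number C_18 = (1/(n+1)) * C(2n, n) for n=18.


C(n) = C(2n, n) / (n+1).
C(36, 18) = 9075135300
C(18) = 9075135300 / 19 = 477638700


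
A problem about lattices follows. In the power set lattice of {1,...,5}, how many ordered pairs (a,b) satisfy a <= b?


The order relation is {(a,b) : a <= b}, reflexive so it includes (a,a).
Examples: ({},{}), ({},{1,2}), ({},{1,2,3}), ({},{1,2,3,4}), ({},{1,2,3,4,5}), ...
Total ordered pairs: 243


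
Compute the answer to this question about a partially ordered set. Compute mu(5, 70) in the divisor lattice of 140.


In a divisor lattice, mu(a,b) = mu(b/a) where mu is the classical Mobius function.
b/a = 70/5 = 14
Prime factorization of 14: primes [2, 7]
14 is squarefree with 2 prime factor(s), so mu(14) = (-1)^2 = 1


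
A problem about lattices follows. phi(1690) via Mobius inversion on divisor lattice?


phi(n) = n * prod_{p|n} (1 - 1/p).
Prime divisors of 1690: [2, 5, 13]
phi(1690) = 1690 * (1 - 1/2) * (1 - 1/5) * (1 - 1/13)
phi(1690) = 624


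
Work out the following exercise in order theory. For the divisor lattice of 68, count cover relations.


A cover relation a -< b holds when a < b with no c strictly between.
Cover relations:
  1 -< 2
  1 -< 17
  2 -< 4
  2 -< 34
  4 -< 68
  17 -< 34
  34 -< 68
Total: 7


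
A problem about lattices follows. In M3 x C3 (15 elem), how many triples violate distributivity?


Distributive law: a ^ (b v c) = (a ^ b) v (a ^ c).
Check all 15^3 = 3375 ordered triples (a,b,c).
  e.g. a=(a1,0), b=(a2,0), c=(a3,0): lhs=(a1,0) != rhs=(0,0)
  e.g. a=(a1,0), b=(a2,0), c=(a3,1): lhs=(a1,0) != rhs=(0,0)
Total violating triples: 162


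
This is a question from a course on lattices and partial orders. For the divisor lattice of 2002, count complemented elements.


An element a is complemented if some b has a meet b = bottom, a join b = top.
a is complemented iff gcd(a, n/a)=1, i.e. a is a unitary divisor of 2002.
Complemented elements: 1, 2, 7, 11, 13, 14, ... (10 more)
Count: 16


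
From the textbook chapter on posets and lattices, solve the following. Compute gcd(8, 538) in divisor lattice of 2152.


In a divisor lattice, meet = gcd (greatest common divisor).
By Euclidean algorithm or factoring: gcd(8,538) = 2


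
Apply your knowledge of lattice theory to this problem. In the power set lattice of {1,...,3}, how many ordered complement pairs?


Complement pair (a,b): a meet b = bottom, a join b = top.
Here: A intersect B = {} and A union B = {1,...,3}.
Pairs found: ({},{1,2,3}), ({1},{2,3}), ({2},{1,3}), ({3},{1,2}), ... (4 more)
Total ordered pairs: 8


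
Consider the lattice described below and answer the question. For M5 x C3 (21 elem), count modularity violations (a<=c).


Modular law: if a <= c then a v (b ^ c) = (a v b) ^ c.
Check all triples (a,b,c) with a <= c among 21 elements.
This lattice is modular (diamonds M_m and their chain-products are modular).
Total violating triples: 0


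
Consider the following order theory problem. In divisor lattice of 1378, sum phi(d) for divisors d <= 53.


Divisors of 1378 up to 53: [1, 2, 13, 26, 53]
phi values: [1, 1, 12, 12, 52]
Sum = 78


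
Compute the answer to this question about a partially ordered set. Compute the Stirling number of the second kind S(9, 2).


S(n,k) = k*S(n-1,k) + S(n-1,k-1).
S(8,2) = 127, S(8,1) = 1
S(9,2) = 2*127 + 1 = 254 + 1
S(9,2) = 255
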